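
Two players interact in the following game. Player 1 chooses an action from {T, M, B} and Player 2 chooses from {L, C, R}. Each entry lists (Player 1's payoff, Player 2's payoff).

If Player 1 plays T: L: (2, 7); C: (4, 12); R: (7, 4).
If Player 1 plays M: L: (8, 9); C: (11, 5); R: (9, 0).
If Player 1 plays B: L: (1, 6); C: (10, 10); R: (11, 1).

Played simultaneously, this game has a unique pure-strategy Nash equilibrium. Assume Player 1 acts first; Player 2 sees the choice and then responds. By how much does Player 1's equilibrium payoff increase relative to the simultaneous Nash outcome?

2

Work backward from Player 2's decision.
- T → Player 2 plays C (best of 7, 12, 4); Player 1 gets 4.
- M → Player 2 plays L (best of 9, 5, 0); Player 1 gets 8.
- B → Player 2 plays C (best of 6, 10, 1); Player 1 gets 10.
Among 4, 8, 10, the best is 10 at B. Subgame-perfect outcome: (B, C) with payoffs (10, 10).
For the simultaneous game, intersect best replies.
Player 1's best replies: L→M; C→M; R→B.
Player 2's best replies: T→C; M→L; B→C.
The unique mutual best reply is (M, L), giving (8, 9).
Player 1's commitment gain: 10 − 8 = 2.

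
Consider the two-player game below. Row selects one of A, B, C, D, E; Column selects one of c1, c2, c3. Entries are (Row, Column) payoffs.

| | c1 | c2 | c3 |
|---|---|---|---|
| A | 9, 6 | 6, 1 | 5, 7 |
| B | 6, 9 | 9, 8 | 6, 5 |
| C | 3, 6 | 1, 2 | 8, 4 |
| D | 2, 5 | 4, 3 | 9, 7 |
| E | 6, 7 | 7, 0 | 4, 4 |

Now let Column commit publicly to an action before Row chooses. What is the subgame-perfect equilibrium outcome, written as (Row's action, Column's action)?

(B, c2)

Backward induction with Column moving first.
- c1 → Row plays A (best of 9, 6, 3, 2, 6); Column gets 6.
- c2 → Row plays B (best of 6, 9, 1, 4, 7); Column gets 8.
- c3 → Row plays D (best of 5, 6, 8, 9, 4); Column gets 7.
Maximizing over 6, 8, 7, Column chooses c2. Subgame-perfect outcome: (B, c2) with payoffs (9, 8).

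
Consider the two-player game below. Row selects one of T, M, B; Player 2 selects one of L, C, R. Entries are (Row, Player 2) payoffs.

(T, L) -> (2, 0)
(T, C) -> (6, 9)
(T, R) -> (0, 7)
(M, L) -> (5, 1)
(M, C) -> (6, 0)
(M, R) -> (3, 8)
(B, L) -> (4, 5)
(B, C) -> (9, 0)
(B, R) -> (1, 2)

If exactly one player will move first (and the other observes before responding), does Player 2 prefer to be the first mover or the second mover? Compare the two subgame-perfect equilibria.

If Row leads: Player 2's best replies are T→C, M→R, B→L; Row's induced payoffs 6, 3, 4; outcome (T, C), payoffs (6, 9).
If Player 2 leads: Row's best replies are L→M, C→B, R→M; Player 2's induced payoffs 1, 0, 8; outcome (M, R), payoffs (3, 8).
Player 2 gets 8 moving first and 9 moving second, so Player 2 prefers to move second.

second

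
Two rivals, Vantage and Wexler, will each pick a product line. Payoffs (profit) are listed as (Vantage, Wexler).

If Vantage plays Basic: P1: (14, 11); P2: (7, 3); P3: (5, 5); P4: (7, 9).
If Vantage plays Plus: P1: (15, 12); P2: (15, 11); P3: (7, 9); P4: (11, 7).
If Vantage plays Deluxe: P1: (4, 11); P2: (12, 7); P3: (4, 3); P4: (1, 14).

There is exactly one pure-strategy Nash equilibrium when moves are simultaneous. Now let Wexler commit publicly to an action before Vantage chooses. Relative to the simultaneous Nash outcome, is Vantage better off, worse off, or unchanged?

Solve by backward induction (Wexler leads).
- P1 → Vantage plays Plus (best of 14, 15, 4); Wexler gets 12.
- P2 → Vantage plays Plus (best of 7, 15, 12); Wexler gets 11.
- P3 → Vantage plays Plus (best of 5, 7, 4); Wexler gets 9.
- P4 → Vantage plays Plus (best of 7, 11, 1); Wexler gets 7.
Among 12, 11, 9, 7, the best is 12 at P1. Subgame-perfect outcome: (Plus, P1) with payoffs (15, 12).
Now find the simultaneous Nash equilibrium.
Vantage's best replies: P1→Plus; P2→Plus; P3→Plus; P4→Plus.
Wexler's best replies: Basic→P1; Plus→P1; Deluxe→P4.
Only (Plus, P1) has each player best-responding; Nash payoffs (15, 12).
Vantage earns 15 sequentially versus 15 at the Nash outcome: unchanged.

unchanged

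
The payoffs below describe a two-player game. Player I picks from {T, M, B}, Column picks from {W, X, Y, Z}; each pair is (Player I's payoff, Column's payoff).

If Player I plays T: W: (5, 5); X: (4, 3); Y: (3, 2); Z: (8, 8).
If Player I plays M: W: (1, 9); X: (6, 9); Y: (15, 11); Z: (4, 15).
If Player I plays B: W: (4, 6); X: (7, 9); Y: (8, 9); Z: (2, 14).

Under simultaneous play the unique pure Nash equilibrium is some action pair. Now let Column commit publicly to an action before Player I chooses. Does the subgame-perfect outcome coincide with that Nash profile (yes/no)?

Backward induction with Column moving first.
- W: Player I compares 5, 1, 4 and picks T; Column would get 5.
- X: Player I compares 4, 6, 7 and picks B; Column would get 9.
- Y: Player I compares 3, 15, 8 and picks M; Column would get 11.
- Z: Player I compares 8, 4, 2 and picks T; Column would get 8.
Column's induced payoffs are 5, 9, 11, 8, so Column commits to Y. Subgame-perfect outcome: (M, Y) with payoffs (15, 11).
Under simultaneous play:
Player I's best replies: W→T; X→B; Y→M; Z→T.
Column's best replies: T→Z; M→Z; B→Z.
The unique mutual best reply is (T, Z), giving (8, 8).
Sequential outcome (M, Y) differs from the Nash profile (T, Z).

no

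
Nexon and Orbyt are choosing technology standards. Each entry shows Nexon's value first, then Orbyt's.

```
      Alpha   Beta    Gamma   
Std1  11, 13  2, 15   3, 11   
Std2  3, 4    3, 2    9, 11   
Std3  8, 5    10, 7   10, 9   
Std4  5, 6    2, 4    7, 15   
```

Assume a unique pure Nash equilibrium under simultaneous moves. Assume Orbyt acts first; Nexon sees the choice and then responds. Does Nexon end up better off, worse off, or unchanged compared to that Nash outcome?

Work backward from Nexon's decision.
- Alpha → Nexon plays Std1 (best of 11, 3, 8, 5); Orbyt gets 13.
- Beta → Nexon plays Std3 (best of 2, 3, 10, 2); Orbyt gets 7.
- Gamma → Nexon plays Std3 (best of 3, 9, 10, 7); Orbyt gets 9.
Among 13, 7, 9, the best is 13 at Alpha. Subgame-perfect outcome: (Std1, Alpha) with payoffs (11, 13).
Now find the simultaneous Nash equilibrium.
Nexon's best replies: Alpha→Std1; Beta→Std3; Gamma→Std3.
Orbyt's best replies: Std1→Beta; Std2→Gamma; Std3→Gamma; Std4→Gamma.
Only (Std3, Gamma) has each player best-responding; Nash payoffs (10, 9).
Nexon earns 11 sequentially versus 10 at the Nash outcome: better off.

better off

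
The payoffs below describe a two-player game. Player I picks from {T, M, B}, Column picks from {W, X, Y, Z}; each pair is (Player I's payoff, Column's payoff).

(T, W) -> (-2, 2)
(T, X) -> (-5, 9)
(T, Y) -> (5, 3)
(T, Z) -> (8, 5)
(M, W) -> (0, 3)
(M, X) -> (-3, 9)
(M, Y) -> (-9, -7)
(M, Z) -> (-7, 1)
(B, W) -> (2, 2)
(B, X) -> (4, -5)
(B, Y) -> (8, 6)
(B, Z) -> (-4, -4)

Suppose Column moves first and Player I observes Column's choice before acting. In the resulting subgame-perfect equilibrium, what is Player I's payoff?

Solve by backward induction (Column leads).
- W: Player I compares -2, 0, 2 and picks B; Column would get 2.
- X: Player I compares -5, -3, 4 and picks B; Column would get -5.
- Y: Player I compares 5, -9, 8 and picks B; Column would get 6.
- Z: Player I compares 8, -7, -4 and picks T; Column would get 5.
Column's induced payoffs are 2, -5, 6, 5, so Column commits to Y. Subgame-perfect outcome: (B, Y) with payoffs (8, 6).

8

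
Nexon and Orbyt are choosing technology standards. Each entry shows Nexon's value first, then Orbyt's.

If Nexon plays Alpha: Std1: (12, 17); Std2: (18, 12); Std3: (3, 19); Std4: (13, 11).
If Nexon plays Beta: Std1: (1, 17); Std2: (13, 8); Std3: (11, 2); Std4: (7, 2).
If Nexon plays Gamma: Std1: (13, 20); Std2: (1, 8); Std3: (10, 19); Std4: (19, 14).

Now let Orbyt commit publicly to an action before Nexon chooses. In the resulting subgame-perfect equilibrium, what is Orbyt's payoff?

20

Work backward from Nexon's decision.
- Std1 → Nexon plays Gamma (best of 12, 1, 13); Orbyt gets 20.
- Std2 → Nexon plays Alpha (best of 18, 13, 1); Orbyt gets 12.
- Std3 → Nexon plays Beta (best of 3, 11, 10); Orbyt gets 2.
- Std4 → Nexon plays Gamma (best of 13, 7, 19); Orbyt gets 14.
Orbyt's induced payoffs are 20, 12, 2, 14, so Orbyt commits to Std1. Subgame-perfect outcome: (Gamma, Std1) with payoffs (13, 20).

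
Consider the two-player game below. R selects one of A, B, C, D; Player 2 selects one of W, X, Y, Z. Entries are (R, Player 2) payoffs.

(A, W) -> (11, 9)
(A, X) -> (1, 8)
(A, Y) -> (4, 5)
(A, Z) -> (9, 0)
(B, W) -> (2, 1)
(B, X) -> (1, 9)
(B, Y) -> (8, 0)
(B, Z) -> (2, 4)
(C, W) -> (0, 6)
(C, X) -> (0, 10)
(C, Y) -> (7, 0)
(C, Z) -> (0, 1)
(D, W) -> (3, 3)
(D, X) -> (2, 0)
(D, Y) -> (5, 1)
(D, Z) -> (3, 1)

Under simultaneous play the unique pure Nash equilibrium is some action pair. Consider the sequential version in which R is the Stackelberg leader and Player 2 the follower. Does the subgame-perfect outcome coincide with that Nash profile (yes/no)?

yes

Player 2 best-responds to each possible R move:
- A: BR = W, leader payoff 11.
- B: BR = X, leader payoff 1.
- C: BR = X, leader payoff 0.
- D: BR = W, leader payoff 3.
Maximizing over 11, 1, 0, 3, R chooses A. Subgame-perfect outcome: (A, W) with payoffs (11, 9).
For the simultaneous game, intersect best replies.
R's best replies: W→A; X→D; Y→B; Z→A.
Player 2's best replies: A→W; B→X; C→X; D→W.
The unique mutual best reply is (A, W), giving (11, 9).
Sequential outcome (A, W) coincides with the Nash profile (A, W).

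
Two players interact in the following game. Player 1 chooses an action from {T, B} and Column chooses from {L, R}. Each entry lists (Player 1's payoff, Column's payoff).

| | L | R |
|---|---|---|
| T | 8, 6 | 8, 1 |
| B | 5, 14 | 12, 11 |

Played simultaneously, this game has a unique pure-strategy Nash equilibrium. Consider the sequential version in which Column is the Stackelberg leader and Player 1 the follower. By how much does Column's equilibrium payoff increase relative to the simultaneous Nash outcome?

Backward induction with Column moving first.
- L: BR = T, leader payoff 6.
- R: BR = B, leader payoff 11.
Column's induced payoffs are 6, 11, so Column commits to R. Subgame-perfect outcome: (B, R) with payoffs (12, 11).
Now find the simultaneous Nash equilibrium.
Player 1's best replies: L→T; R→B.
Column's best replies: T→L; B→L.
The unique mutual best reply is (T, L), giving (8, 6).
Column's commitment gain: 11 − 6 = 5.

5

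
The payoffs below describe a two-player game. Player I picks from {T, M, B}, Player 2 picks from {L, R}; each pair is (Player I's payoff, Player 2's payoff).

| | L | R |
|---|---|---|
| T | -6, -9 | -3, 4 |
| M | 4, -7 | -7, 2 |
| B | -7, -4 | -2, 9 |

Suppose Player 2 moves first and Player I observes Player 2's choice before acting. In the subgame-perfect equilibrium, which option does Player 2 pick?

R

Backward induction with Player 2 moving first.
- L: Player I compares -6, 4, -7 and picks M; Player 2 would get -7.
- R: Player I compares -3, -7, -2 and picks B; Player 2 would get 9.
Maximizing over -7, 9, Player 2 chooses R. Subgame-perfect outcome: (B, R) with payoffs (-2, 9).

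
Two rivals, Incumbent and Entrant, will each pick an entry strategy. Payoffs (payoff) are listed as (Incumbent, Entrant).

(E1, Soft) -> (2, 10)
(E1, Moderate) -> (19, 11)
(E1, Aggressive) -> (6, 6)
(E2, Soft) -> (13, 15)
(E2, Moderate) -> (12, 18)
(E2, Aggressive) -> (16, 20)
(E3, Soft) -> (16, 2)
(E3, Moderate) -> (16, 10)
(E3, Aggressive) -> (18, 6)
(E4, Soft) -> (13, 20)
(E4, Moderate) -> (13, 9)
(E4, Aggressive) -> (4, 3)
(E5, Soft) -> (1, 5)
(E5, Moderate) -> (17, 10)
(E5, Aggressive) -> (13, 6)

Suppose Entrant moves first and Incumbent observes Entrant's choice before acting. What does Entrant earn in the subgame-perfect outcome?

11

Solve by backward induction (Entrant leads).
- Soft → Incumbent plays E3 (best of 2, 13, 16, 13, 1); Entrant gets 2.
- Moderate → Incumbent plays E1 (best of 19, 12, 16, 13, 17); Entrant gets 11.
- Aggressive → Incumbent plays E3 (best of 6, 16, 18, 4, 13); Entrant gets 6.
Entrant's induced payoffs are 2, 11, 6, so Entrant commits to Moderate. Subgame-perfect outcome: (E1, Moderate) with payoffs (19, 11).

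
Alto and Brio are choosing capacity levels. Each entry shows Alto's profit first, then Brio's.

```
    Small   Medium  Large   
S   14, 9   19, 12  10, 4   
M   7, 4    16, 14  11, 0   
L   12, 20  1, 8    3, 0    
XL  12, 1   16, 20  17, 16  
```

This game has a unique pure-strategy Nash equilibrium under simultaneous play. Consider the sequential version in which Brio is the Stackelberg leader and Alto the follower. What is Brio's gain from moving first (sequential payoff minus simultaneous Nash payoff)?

4

Backward induction with Brio moving first.
- Small: Alto compares 14, 7, 12, 12 and picks S; Brio would get 9.
- Medium: Alto compares 19, 16, 1, 16 and picks S; Brio would get 12.
- Large: Alto compares 10, 11, 3, 17 and picks XL; Brio would get 16.
Among 9, 12, 16, the best is 16 at Large. Subgame-perfect outcome: (XL, Large) with payoffs (17, 16).
Under simultaneous play:
Alto's best replies: Small→S; Medium→S; Large→XL.
Brio's best replies: S→Medium; M→Medium; L→Small; XL→Medium.
Only (S, Medium) has each player best-responding; Nash payoffs (19, 12).
Brio's commitment gain: 16 − 12 = 4.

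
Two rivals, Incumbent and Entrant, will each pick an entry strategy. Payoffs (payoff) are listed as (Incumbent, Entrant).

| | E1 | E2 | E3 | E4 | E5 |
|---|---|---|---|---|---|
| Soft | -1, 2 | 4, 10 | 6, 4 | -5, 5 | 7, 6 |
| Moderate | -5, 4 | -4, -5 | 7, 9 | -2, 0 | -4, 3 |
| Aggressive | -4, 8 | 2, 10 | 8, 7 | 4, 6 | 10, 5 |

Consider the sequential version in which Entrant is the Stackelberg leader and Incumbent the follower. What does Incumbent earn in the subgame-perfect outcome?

4

Incumbent best-responds to each possible Entrant move:
- E1 → Incumbent plays Soft (best of -1, -5, -4); Entrant gets 2.
- E2 → Incumbent plays Soft (best of 4, -4, 2); Entrant gets 10.
- E3 → Incumbent plays Aggressive (best of 6, 7, 8); Entrant gets 7.
- E4 → Incumbent plays Aggressive (best of -5, -2, 4); Entrant gets 6.
- E5 → Incumbent plays Aggressive (best of 7, -4, 10); Entrant gets 5.
Among 2, 10, 7, 6, 5, the best is 10 at E2. Subgame-perfect outcome: (Soft, E2) with payoffs (4, 10).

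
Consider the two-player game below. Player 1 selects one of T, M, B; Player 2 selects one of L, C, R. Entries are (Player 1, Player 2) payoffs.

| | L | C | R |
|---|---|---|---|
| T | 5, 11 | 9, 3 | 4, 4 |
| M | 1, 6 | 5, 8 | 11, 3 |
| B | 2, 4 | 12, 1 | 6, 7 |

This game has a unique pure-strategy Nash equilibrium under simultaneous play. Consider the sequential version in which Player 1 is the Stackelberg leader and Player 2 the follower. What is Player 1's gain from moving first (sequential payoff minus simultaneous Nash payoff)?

Backward induction with Player 1 moving first.
- T → Player 2 plays L (best of 11, 3, 4); Player 1 gets 5.
- M → Player 2 plays C (best of 6, 8, 3); Player 1 gets 5.
- B → Player 2 plays R (best of 4, 1, 7); Player 1 gets 6.
Maximizing over 5, 5, 6, Player 1 chooses B. Subgame-perfect outcome: (B, R) with payoffs (6, 7).
For the simultaneous game, intersect best replies.
Player 1's best replies: L→T; C→B; R→M.
Player 2's best replies: T→L; M→C; B→R.
The unique mutual best reply is (T, L), giving (5, 11).
Player 1's commitment gain: 6 − 5 = 1.

1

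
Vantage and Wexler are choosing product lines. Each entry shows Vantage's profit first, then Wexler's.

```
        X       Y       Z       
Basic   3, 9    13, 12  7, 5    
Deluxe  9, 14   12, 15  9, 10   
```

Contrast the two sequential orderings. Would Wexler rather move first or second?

first

If Vantage leads: Wexler's best replies are Basic→Y, Deluxe→Y; Vantage's induced payoffs 13, 12; outcome (Basic, Y), payoffs (13, 12).
If Wexler leads: Vantage's best replies are X→Deluxe, Y→Basic, Z→Deluxe; Wexler's induced payoffs 14, 12, 10; outcome (Deluxe, X), payoffs (9, 14).
Wexler gets 14 moving first and 12 moving second, so Wexler prefers to move first.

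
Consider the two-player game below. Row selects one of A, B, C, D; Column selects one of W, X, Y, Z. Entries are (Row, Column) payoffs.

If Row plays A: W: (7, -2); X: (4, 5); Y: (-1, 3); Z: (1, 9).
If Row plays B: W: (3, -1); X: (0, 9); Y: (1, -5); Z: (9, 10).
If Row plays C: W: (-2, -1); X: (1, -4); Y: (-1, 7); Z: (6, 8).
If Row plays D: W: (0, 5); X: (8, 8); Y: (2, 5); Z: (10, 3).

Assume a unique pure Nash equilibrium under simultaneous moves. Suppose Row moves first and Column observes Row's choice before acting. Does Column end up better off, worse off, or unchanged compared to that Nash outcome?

better off

Work backward from Column's decision.
- A: BR = Z, leader payoff 1.
- B: BR = Z, leader payoff 9.
- C: BR = Z, leader payoff 6.
- D: BR = X, leader payoff 8.
Among 1, 9, 6, 8, the best is 9 at B. Subgame-perfect outcome: (B, Z) with payoffs (9, 10).
Now find the simultaneous Nash equilibrium.
Row's best replies: W→A; X→D; Y→D; Z→D.
Column's best replies: A→Z; B→Z; C→Z; D→X.
The unique mutual best reply is (D, X), giving (8, 8).
Column earns 10 sequentially versus 8 at the Nash outcome: better off.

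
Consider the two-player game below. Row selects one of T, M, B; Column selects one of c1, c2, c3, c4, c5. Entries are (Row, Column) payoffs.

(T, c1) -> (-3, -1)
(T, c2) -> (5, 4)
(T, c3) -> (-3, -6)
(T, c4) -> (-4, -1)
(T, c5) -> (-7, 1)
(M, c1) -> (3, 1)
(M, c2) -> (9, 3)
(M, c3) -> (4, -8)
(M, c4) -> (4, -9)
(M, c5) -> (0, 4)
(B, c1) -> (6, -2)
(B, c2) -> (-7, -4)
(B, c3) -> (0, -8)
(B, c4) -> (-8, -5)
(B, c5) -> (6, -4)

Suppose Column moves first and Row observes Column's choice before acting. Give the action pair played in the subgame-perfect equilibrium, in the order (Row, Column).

(M, c2)

Row best-responds to each possible Column move:
- c1: Row compares -3, 3, 6 and picks B; Column would get -2.
- c2: Row compares 5, 9, -7 and picks M; Column would get 3.
- c3: Row compares -3, 4, 0 and picks M; Column would get -8.
- c4: Row compares -4, 4, -8 and picks M; Column would get -9.
- c5: Row compares -7, 0, 6 and picks B; Column would get -4.
Among -2, 3, -8, -9, -4, the best is 3 at c2. Subgame-perfect outcome: (M, c2) with payoffs (9, 3).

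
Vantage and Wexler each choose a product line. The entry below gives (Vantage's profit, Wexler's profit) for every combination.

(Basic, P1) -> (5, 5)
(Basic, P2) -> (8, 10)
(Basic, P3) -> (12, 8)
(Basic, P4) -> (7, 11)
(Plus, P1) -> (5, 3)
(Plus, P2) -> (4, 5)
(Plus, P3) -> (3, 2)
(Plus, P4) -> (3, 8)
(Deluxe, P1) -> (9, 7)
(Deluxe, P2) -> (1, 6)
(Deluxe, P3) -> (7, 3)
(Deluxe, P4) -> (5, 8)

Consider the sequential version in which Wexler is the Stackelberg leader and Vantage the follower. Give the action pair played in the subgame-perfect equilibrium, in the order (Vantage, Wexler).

Vantage best-responds to each possible Wexler move:
- P1: BR = Deluxe, leader payoff 7.
- P2: BR = Basic, leader payoff 10.
- P3: BR = Basic, leader payoff 8.
- P4: BR = Basic, leader payoff 11.
Wexler's induced payoffs are 7, 10, 8, 11, so Wexler commits to P4. Subgame-perfect outcome: (Basic, P4) with payoffs (7, 11).

(Basic, P4)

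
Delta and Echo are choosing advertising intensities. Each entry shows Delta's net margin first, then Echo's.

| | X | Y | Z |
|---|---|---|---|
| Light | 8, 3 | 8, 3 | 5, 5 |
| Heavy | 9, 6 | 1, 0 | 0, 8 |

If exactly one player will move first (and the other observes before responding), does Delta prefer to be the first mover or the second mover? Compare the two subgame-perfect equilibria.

If Delta leads: Echo's best replies are Light→Z, Heavy→Z; Delta's induced payoffs 5, 0; outcome (Light, Z), payoffs (5, 5).
If Echo leads: Delta's best replies are X→Heavy, Y→Light, Z→Light; Echo's induced payoffs 6, 3, 5; outcome (Heavy, X), payoffs (9, 6).
Delta gets 5 moving first and 9 moving second, so Delta prefers to move second.

second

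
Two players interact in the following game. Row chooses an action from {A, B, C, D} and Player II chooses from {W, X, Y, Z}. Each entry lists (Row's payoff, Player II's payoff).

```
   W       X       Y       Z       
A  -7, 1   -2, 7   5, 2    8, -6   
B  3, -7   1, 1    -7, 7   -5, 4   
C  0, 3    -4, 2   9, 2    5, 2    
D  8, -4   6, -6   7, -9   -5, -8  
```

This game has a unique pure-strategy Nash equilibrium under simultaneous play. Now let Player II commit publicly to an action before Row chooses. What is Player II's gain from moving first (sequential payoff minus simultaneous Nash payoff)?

Work backward from Row's decision.
- W: BR = D, leader payoff -4.
- X: BR = D, leader payoff -6.
- Y: BR = C, leader payoff 2.
- Z: BR = A, leader payoff -6.
Among -4, -6, 2, -6, the best is 2 at Y. Subgame-perfect outcome: (C, Y) with payoffs (9, 2).
Under simultaneous play:
Row's best replies: W→D; X→D; Y→C; Z→A.
Player II's best replies: A→X; B→Y; C→W; D→W.
The unique mutual best reply is (D, W), giving (8, -4).
Player II's commitment gain: 2 − -4 = 6.

6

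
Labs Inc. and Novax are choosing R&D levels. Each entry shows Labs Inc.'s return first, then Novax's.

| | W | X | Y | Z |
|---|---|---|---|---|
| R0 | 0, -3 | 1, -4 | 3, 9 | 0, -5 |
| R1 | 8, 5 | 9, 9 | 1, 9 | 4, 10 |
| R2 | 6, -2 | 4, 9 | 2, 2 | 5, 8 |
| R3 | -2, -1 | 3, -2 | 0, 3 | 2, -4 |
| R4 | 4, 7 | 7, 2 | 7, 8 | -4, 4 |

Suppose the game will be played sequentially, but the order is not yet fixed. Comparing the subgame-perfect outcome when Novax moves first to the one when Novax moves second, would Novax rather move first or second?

first

If Labs Inc. leads: Novax's best replies are R0→Y, R1→Z, R2→X, R3→Y, R4→Y; Labs Inc.'s induced payoffs 3, 4, 4, 0, 7; outcome (R4, Y), payoffs (7, 8).
If Novax leads: Labs Inc.'s best replies are W→R1, X→R1, Y→R4, Z→R2; Novax's induced payoffs 5, 9, 8, 8; outcome (R1, X), payoffs (9, 9).
Novax gets 9 moving first and 8 moving second, so Novax prefers to move first.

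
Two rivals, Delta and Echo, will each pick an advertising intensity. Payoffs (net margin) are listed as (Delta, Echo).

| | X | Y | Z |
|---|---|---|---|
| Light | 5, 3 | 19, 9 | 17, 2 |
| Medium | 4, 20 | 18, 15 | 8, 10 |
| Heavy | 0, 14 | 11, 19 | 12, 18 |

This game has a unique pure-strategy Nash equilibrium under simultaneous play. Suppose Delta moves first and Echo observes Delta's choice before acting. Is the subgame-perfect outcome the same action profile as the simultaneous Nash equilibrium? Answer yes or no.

Echo best-responds to each possible Delta move:
- Light: Echo compares 3, 9, 2 and picks Y; Delta would get 19.
- Medium: Echo compares 20, 15, 10 and picks X; Delta would get 4.
- Heavy: Echo compares 14, 19, 18 and picks Y; Delta would get 11.
Delta's induced payoffs are 19, 4, 11, so Delta commits to Light. Subgame-perfect outcome: (Light, Y) with payoffs (19, 9).
Now find the simultaneous Nash equilibrium.
Delta's best replies: X→Light; Y→Light; Z→Light.
Echo's best replies: Light→Y; Medium→X; Heavy→Y.
Only (Light, Y) has each player best-responding; Nash payoffs (19, 9).
Sequential outcome (Light, Y) coincides with the Nash profile (Light, Y).

yes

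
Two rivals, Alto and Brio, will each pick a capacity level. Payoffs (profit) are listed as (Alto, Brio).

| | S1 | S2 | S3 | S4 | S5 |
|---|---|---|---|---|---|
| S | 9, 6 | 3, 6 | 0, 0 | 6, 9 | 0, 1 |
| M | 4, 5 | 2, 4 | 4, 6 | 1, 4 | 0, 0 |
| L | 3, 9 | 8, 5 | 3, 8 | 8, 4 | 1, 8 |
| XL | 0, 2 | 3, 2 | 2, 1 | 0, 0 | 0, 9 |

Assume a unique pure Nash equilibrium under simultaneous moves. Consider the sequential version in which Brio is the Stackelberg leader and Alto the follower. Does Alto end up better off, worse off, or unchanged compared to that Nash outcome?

Backward induction with Brio moving first.
- S1 → Alto plays S (best of 9, 4, 3, 0); Brio gets 6.
- S2 → Alto plays L (best of 3, 2, 8, 3); Brio gets 5.
- S3 → Alto plays M (best of 0, 4, 3, 2); Brio gets 6.
- S4 → Alto plays L (best of 6, 1, 8, 0); Brio gets 4.
- S5 → Alto plays L (best of 0, 0, 1, 0); Brio gets 8.
Among 6, 5, 6, 4, 8, the best is 8 at S5. Subgame-perfect outcome: (L, S5) with payoffs (1, 8).
Now find the simultaneous Nash equilibrium.
Alto's best replies: S1→S; S2→L; S3→M; S4→L; S5→L.
Brio's best replies: S→S4; M→S3; L→S1; XL→S5.
The unique mutual best reply is (M, S3), giving (4, 6).
Alto earns 1 sequentially versus 4 at the Nash outcome: worse off.

worse off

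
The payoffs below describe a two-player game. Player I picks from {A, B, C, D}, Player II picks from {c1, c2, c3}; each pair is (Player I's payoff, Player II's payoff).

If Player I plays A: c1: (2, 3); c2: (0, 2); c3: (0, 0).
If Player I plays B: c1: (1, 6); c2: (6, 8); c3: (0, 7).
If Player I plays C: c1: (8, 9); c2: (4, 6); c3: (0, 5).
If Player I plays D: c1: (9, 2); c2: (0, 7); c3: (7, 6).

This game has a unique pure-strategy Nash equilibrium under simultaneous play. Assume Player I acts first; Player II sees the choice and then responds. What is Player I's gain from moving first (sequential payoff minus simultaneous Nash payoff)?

2

Backward induction with Player I moving first.
- A: Player II compares 3, 2, 0 and picks c1; Player I would get 2.
- B: Player II compares 6, 8, 7 and picks c2; Player I would get 6.
- C: Player II compares 9, 6, 5 and picks c1; Player I would get 8.
- D: Player II compares 2, 7, 6 and picks c2; Player I would get 0.
Maximizing over 2, 6, 8, 0, Player I chooses C. Subgame-perfect outcome: (C, c1) with payoffs (8, 9).
Under simultaneous play:
Player I's best replies: c1→D; c2→B; c3→D.
Player II's best replies: A→c1; B→c2; C→c1; D→c2.
Only (B, c2) has each player best-responding; Nash payoffs (6, 8).
Player I's commitment gain: 8 − 6 = 2.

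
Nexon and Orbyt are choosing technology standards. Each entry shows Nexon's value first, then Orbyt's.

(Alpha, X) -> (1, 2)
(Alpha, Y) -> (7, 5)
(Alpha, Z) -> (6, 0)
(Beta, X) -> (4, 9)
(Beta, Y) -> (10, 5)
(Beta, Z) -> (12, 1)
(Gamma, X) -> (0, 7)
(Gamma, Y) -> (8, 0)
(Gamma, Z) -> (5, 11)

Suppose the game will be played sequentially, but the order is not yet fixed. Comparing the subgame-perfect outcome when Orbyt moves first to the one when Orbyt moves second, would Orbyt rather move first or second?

If Nexon leads: Orbyt's best replies are Alpha→Y, Beta→X, Gamma→Z; Nexon's induced payoffs 7, 4, 5; outcome (Alpha, Y), payoffs (7, 5).
If Orbyt leads: Nexon's best replies are X→Beta, Y→Beta, Z→Beta; Orbyt's induced payoffs 9, 5, 1; outcome (Beta, X), payoffs (4, 9).
Orbyt gets 9 moving first and 5 moving second, so Orbyt prefers to move first.

first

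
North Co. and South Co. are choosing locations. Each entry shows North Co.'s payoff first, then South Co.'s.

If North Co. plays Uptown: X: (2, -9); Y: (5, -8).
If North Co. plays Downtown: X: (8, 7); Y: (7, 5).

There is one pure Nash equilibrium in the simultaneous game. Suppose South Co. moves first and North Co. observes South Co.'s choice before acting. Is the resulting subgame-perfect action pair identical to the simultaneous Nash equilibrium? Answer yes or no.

yes

Work backward from North Co.'s decision.
- X: BR = Downtown, leader payoff 7.
- Y: BR = Downtown, leader payoff 5.
South Co.'s induced payoffs are 7, 5, so South Co. commits to X. Subgame-perfect outcome: (Downtown, X) with payoffs (8, 7).
Now find the simultaneous Nash equilibrium.
North Co.'s best replies: X→Downtown; Y→Downtown.
South Co.'s best replies: Uptown→Y; Downtown→X.
The unique mutual best reply is (Downtown, X), giving (8, 7).
Sequential outcome (Downtown, X) coincides with the Nash profile (Downtown, X).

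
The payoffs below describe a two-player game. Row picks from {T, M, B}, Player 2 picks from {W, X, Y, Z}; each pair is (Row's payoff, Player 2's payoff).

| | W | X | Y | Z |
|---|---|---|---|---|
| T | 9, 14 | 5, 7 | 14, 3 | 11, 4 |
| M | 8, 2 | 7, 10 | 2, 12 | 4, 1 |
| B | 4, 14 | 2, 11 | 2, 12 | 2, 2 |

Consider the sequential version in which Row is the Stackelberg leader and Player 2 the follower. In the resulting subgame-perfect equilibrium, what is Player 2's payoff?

Work backward from Player 2's decision.
- T → Player 2 plays W (best of 14, 7, 3, 4); Row gets 9.
- M → Player 2 plays Y (best of 2, 10, 12, 1); Row gets 2.
- B → Player 2 plays W (best of 14, 11, 12, 2); Row gets 4.
Among 9, 2, 4, the best is 9 at T. Subgame-perfect outcome: (T, W) with payoffs (9, 14).

14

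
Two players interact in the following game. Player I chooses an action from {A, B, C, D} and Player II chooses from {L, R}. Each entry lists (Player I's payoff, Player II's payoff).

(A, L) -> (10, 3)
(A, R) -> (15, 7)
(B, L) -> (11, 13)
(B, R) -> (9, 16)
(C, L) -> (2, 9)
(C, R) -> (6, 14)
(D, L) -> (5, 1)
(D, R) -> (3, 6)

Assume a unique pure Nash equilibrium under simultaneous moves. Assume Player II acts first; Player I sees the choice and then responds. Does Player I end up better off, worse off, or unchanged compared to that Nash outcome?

Work backward from Player I's decision.
- L → Player I plays B (best of 10, 11, 2, 5); Player II gets 13.
- R → Player I plays A (best of 15, 9, 6, 3); Player II gets 7.
Maximizing over 13, 7, Player II chooses L. Subgame-perfect outcome: (B, L) with payoffs (11, 13).
Under simultaneous play:
Player I's best replies: L→B; R→A.
Player II's best replies: A→R; B→R; C→R; D→R.
The unique mutual best reply is (A, R), giving (15, 7).
Player I earns 11 sequentially versus 15 at the Nash outcome: worse off.

worse off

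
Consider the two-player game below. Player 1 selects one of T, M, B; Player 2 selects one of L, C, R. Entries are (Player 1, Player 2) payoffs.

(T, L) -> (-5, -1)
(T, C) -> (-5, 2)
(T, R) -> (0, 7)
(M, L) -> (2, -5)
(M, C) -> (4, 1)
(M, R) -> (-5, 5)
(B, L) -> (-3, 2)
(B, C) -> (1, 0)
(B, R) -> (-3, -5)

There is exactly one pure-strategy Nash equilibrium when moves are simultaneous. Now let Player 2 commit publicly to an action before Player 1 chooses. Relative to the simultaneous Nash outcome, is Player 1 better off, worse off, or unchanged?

unchanged

Solve by backward induction (Player 2 leads).
- L → Player 1 plays M (best of -5, 2, -3); Player 2 gets -5.
- C → Player 1 plays M (best of -5, 4, 1); Player 2 gets 1.
- R → Player 1 plays T (best of 0, -5, -3); Player 2 gets 7.
Among -5, 1, 7, the best is 7 at R. Subgame-perfect outcome: (T, R) with payoffs (0, 7).
For the simultaneous game, intersect best replies.
Player 1's best replies: L→M; C→M; R→T.
Player 2's best replies: T→R; M→R; B→L.
Only (T, R) has each player best-responding; Nash payoffs (0, 7).
Player 1 earns 0 sequentially versus 0 at the Nash outcome: unchanged.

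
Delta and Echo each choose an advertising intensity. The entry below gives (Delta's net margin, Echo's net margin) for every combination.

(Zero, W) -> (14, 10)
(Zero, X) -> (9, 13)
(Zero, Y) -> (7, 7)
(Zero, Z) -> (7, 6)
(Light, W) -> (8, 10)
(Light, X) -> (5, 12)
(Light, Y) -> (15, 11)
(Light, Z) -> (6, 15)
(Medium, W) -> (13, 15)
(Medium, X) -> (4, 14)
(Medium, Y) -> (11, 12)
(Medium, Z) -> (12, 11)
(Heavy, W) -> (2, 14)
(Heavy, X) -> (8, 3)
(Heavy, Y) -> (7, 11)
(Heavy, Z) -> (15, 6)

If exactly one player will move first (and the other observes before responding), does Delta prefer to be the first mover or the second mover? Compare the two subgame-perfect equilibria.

first

If Delta leads: Echo's best replies are Zero→X, Light→Z, Medium→W, Heavy→W; Delta's induced payoffs 9, 6, 13, 2; outcome (Medium, W), payoffs (13, 15).
If Echo leads: Delta's best replies are W→Zero, X→Zero, Y→Light, Z→Heavy; Echo's induced payoffs 10, 13, 11, 6; outcome (Zero, X), payoffs (9, 13).
Delta gets 13 moving first and 9 moving second, so Delta prefers to move first.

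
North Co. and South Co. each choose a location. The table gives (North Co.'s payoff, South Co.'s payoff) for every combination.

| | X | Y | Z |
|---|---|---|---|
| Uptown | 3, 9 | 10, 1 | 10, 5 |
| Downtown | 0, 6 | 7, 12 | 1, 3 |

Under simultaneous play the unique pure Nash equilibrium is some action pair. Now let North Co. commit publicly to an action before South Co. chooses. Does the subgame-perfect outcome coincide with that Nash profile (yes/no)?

no

South Co. best-responds to each possible North Co. move:
- Uptown: BR = X, leader payoff 3.
- Downtown: BR = Y, leader payoff 7.
Maximizing over 3, 7, North Co. chooses Downtown. Subgame-perfect outcome: (Downtown, Y) with payoffs (7, 12).
Now find the simultaneous Nash equilibrium.
North Co.'s best replies: X→Uptown; Y→Uptown; Z→Uptown.
South Co.'s best replies: Uptown→X; Downtown→Y.
The unique mutual best reply is (Uptown, X), giving (3, 9).
Sequential outcome (Downtown, Y) differs from the Nash profile (Uptown, X).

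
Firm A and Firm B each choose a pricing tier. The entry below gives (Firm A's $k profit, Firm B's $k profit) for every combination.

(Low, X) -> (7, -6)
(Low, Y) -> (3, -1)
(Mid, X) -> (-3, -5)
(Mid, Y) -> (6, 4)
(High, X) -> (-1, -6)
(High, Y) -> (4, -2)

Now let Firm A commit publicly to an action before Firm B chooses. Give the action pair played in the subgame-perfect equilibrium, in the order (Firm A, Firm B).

(Mid, Y)

Solve by backward induction (Firm A leads).
- Low: BR = Y, leader payoff 3.
- Mid: BR = Y, leader payoff 6.
- High: BR = Y, leader payoff 4.
Maximizing over 3, 6, 4, Firm A chooses Mid. Subgame-perfect outcome: (Mid, Y) with payoffs (6, 4).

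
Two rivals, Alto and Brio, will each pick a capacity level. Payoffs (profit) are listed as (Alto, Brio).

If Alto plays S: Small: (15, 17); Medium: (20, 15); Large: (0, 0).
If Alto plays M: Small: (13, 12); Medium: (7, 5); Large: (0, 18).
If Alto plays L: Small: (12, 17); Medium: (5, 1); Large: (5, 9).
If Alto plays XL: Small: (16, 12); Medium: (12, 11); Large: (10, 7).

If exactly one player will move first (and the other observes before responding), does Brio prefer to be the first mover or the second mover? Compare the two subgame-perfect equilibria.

first

If Alto leads: Brio's best replies are S→Small, M→Large, L→Small, XL→Small; Alto's induced payoffs 15, 0, 12, 16; outcome (XL, Small), payoffs (16, 12).
If Brio leads: Alto's best replies are Small→XL, Medium→S, Large→XL; Brio's induced payoffs 12, 15, 7; outcome (S, Medium), payoffs (20, 15).
Brio gets 15 moving first and 12 moving second, so Brio prefers to move first.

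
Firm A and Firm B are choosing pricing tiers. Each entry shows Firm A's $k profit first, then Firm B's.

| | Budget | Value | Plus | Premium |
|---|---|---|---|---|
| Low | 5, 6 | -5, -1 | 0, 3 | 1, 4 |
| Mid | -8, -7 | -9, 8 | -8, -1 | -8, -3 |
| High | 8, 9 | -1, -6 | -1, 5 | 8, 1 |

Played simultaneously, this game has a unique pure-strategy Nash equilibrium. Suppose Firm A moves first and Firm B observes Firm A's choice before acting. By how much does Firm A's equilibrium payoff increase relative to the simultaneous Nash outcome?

0

Backward induction with Firm A moving first.
- Low: Firm B compares 6, -1, 3, 4 and picks Budget; Firm A would get 5.
- Mid: Firm B compares -7, 8, -1, -3 and picks Value; Firm A would get -9.
- High: Firm B compares 9, -6, 5, 1 and picks Budget; Firm A would get 8.
Among 5, -9, 8, the best is 8 at High. Subgame-perfect outcome: (High, Budget) with payoffs (8, 9).
Under simultaneous play:
Firm A's best replies: Budget→High; Value→High; Plus→Low; Premium→High.
Firm B's best replies: Low→Budget; Mid→Value; High→Budget.
Only (High, Budget) has each player best-responding; Nash payoffs (8, 9).
Firm A's commitment gain: 8 − 8 = 0.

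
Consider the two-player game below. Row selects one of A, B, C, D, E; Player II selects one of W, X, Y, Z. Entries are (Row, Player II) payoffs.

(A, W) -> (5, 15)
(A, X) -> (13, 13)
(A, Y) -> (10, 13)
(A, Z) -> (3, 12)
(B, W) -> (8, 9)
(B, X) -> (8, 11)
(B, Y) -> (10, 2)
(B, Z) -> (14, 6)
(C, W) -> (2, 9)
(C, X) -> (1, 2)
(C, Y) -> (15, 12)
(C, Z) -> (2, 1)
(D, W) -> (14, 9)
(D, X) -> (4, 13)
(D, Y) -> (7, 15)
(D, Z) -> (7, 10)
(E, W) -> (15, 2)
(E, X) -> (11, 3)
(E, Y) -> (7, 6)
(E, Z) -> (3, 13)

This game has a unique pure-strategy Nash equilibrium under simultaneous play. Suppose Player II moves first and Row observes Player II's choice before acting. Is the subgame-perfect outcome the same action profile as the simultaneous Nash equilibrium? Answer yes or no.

no

Backward induction with Player II moving first.
- W: Row compares 5, 8, 2, 14, 15 and picks E; Player II would get 2.
- X: Row compares 13, 8, 1, 4, 11 and picks A; Player II would get 13.
- Y: Row compares 10, 10, 15, 7, 7 and picks C; Player II would get 12.
- Z: Row compares 3, 14, 2, 7, 3 and picks B; Player II would get 6.
Maximizing over 2, 13, 12, 6, Player II chooses X. Subgame-perfect outcome: (A, X) with payoffs (13, 13).
Now find the simultaneous Nash equilibrium.
Row's best replies: W→E; X→A; Y→C; Z→B.
Player II's best replies: A→W; B→X; C→Y; D→Y; E→Z.
The unique mutual best reply is (C, Y), giving (15, 12).
Sequential outcome (A, X) differs from the Nash profile (C, Y).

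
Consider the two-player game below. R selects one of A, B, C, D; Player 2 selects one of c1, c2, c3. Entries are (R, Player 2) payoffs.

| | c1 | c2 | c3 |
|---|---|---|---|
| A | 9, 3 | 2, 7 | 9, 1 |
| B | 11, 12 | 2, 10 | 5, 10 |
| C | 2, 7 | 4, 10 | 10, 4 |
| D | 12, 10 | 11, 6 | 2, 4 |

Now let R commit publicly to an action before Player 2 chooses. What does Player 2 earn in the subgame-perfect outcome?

10

Solve by backward induction (R leads).
- A → Player 2 plays c2 (best of 3, 7, 1); R gets 2.
- B → Player 2 plays c1 (best of 12, 10, 10); R gets 11.
- C → Player 2 plays c2 (best of 7, 10, 4); R gets 4.
- D → Player 2 plays c1 (best of 10, 6, 4); R gets 12.
Among 2, 11, 4, 12, the best is 12 at D. Subgame-perfect outcome: (D, c1) with payoffs (12, 10).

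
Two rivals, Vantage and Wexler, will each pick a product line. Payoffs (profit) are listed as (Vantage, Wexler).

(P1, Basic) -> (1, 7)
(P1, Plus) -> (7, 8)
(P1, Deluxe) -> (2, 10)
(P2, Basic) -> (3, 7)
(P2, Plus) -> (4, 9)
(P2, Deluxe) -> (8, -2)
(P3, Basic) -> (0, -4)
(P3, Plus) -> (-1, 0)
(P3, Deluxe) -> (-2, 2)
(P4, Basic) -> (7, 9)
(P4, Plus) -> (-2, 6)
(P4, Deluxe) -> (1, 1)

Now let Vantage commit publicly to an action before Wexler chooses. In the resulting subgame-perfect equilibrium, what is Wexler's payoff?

Solve by backward induction (Vantage leads).
- P1 → Wexler plays Deluxe (best of 7, 8, 10); Vantage gets 2.
- P2 → Wexler plays Plus (best of 7, 9, -2); Vantage gets 4.
- P3 → Wexler plays Deluxe (best of -4, 0, 2); Vantage gets -2.
- P4 → Wexler plays Basic (best of 9, 6, 1); Vantage gets 7.
Maximizing over 2, 4, -2, 7, Vantage chooses P4. Subgame-perfect outcome: (P4, Basic) with payoffs (7, 9).

9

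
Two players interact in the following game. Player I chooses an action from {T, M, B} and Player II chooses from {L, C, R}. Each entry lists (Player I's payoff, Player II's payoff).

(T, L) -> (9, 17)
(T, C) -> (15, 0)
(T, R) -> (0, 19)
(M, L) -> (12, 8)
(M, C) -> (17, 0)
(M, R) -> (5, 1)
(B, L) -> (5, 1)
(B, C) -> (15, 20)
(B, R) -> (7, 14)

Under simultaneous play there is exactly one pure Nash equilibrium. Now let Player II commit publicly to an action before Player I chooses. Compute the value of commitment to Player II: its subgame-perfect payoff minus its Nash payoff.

Player I best-responds to each possible Player II move:
- L: Player I compares 9, 12, 5 and picks M; Player II would get 8.
- C: Player I compares 15, 17, 15 and picks M; Player II would get 0.
- R: Player I compares 0, 5, 7 and picks B; Player II would get 14.
Player II's induced payoffs are 8, 0, 14, so Player II commits to R. Subgame-perfect outcome: (B, R) with payoffs (7, 14).
For the simultaneous game, intersect best replies.
Player I's best replies: L→M; C→M; R→B.
Player II's best replies: T→R; M→L; B→C.
Only (M, L) has each player best-responding; Nash payoffs (12, 8).
Player II's commitment gain: 14 − 8 = 6.

6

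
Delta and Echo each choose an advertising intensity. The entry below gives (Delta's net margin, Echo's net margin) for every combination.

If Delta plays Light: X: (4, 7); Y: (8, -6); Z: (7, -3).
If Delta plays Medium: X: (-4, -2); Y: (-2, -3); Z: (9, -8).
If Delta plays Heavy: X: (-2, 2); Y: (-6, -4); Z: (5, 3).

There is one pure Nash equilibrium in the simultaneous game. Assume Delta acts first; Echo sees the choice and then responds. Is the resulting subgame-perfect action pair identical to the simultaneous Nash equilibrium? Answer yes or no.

Echo best-responds to each possible Delta move:
- Light → Echo plays X (best of 7, -6, -3); Delta gets 4.
- Medium → Echo plays X (best of -2, -3, -8); Delta gets -4.
- Heavy → Echo plays Z (best of 2, -4, 3); Delta gets 5.
Maximizing over 4, -4, 5, Delta chooses Heavy. Subgame-perfect outcome: (Heavy, Z) with payoffs (5, 3).
Now find the simultaneous Nash equilibrium.
Delta's best replies: X→Light; Y→Light; Z→Medium.
Echo's best replies: Light→X; Medium→X; Heavy→Z.
The unique mutual best reply is (Light, X), giving (4, 7).
Sequential outcome (Heavy, Z) differs from the Nash profile (Light, X).

no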